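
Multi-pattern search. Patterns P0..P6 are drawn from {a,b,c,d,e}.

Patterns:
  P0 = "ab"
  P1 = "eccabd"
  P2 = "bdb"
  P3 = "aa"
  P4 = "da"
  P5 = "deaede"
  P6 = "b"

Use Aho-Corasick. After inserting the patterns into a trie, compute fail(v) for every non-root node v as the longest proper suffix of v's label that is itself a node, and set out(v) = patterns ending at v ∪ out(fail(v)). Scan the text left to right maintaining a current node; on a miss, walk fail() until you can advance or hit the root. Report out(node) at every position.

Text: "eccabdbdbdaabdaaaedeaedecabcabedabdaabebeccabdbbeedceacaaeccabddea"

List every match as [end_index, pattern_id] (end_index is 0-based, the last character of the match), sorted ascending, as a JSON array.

Construct AC machine:
Trie nodes:
  0='ε' goto a→1 b→9 d→13 e→3
  1='a' goto a→12 b→2
  2='ab' goto ·  [P0 ends]
  3='e' goto c→4
  4='ec' goto c→5
  5='ecc' goto a→6
  6='ecca' goto b→7
  7='eccab' goto d→8
  8='eccabd' goto ·  [P1 ends]
  9='b' goto d→10  [P6 ends]
  10='bd' goto b→11
  11='bdb' goto ·  [P2 ends]
  12='aa' goto ·  [P3 ends]
  13='d' goto a→14 e→15
  14='da' goto ·  [P4 ends]
  15='de' goto a→16
  16='dea' goto e→17
  17='deae' goto d→18
  18='deaed' goto e→19
  19='deaede' goto ·  [P5 ends]

BFS fail/out derivation:
  n1('a'): parent n0 fail=0; on 'a' 0 → fail=0;  out ∅∪∅=∅
  n3('e'): parent n0 fail=0; on 'e' 0 → fail=0;  out ∅∪∅=∅
  n9('b'): parent n0 fail=0; on 'b' 0 → fail=0;  out {6}∪∅={6}
  n13('d'): parent n0 fail=0; on 'd' 0 → fail=0;  out ∅∪∅=∅
  n2('ab'): parent n1 fail=0; on 'b' 0 → fail=9;  out {0}∪{6}={0,6}
  n4('ec'): parent n3 fail=0; on 'c' 0 → fail=0;  out ∅∪∅=∅
  n10('bd'): parent n9 fail=0; on 'd' 0 → fail=13;  out ∅∪∅=∅
  n12('aa'): parent n1 fail=0; on 'a' 0 → fail=1;  out {3}∪∅={3}
  n14('da'): parent n13 fail=0; on 'a' 0 → fail=1;  out {4}∪∅={4}
  n15('de'): parent n13 fail=0; on 'e' 0 → fail=3;  out ∅∪∅=∅
  n5('ecc'): parent n4 fail=0; on 'c' 0 → fail=0;  out ∅∪∅=∅
  n11('bdb'): parent n10 fail=13; on 'b' 13→0 → fail=9;  out {2}∪{6}={2,6}
  n16('dea'): parent n15 fail=3; on 'a' 3→0 → fail=1;  out ∅∪∅=∅
  n6('ecca'): parent n5 fail=0; on 'a' 0 → fail=1;  out ∅∪∅=∅
  n17('deae'): parent n16 fail=1; on 'e' 1→0 → fail=3;  out ∅∪∅=∅
  n7('eccab'): parent n6 fail=1; on 'b' 1 → fail=2;  out ∅∪{0,6}={0,6}
  n18('deaed'): parent n17 fail=3; on 'd' 3→0 → fail=13;  out ∅∪∅=∅
  n8('eccabd'): parent n7 fail=2; on 'd' 2→9 → fail=10;  out {1}∪∅={1}
  n19('deaede'): parent n18 fail=13; on 'e' 13 → fail=15;  out {5}∪∅={5}

Scan:
[0] read 'e'  n0⇒n3
[1] read 'c'  n3⇒n4
[2] read 'c'  n4⇒n5
[3] read 'a'  n5⇒n6
[4] read 'b'  n6⇒n7  ** P0@[3:4],P6@[4:4]
[5] read 'd'  n7⇒n8  ** P1@[0:5]
[6] read 'b'  n8⇒n11 ·f  ** P2@[4:6],P6@[6:6]
[7] read 'd'  n11⇒n10 ·f
[8] read 'b'  n10⇒n11  ** P2@[6:8],P6@[8:8]
[9] read 'd'  n11⇒n10 ·f
[10] read 'a'  n10⇒n14 ·f  ** P4@[9:10]
[11] read 'a'  n14⇒n12 ·f  ** P3@[10:11]
[12] read 'b'  n12⇒n2 ·f  ** P0@[11:12],P6@[12:12]
[13] read 'd'  n2⇒n10 ·f
[14] read 'a'  n10⇒n14 ·f  ** P4@[13:14]
[15] read 'a'  n14⇒n12 ·f  ** P3@[14:15]
[16] read 'a'  n12⇒n12 ·f  ** P3@[15:16]
[17] read 'e'  n12⇒n3 ·f
[18] read 'd'  n3⇒n13 ·f
[19] read 'e'  n13⇒n15
[20] read 'a'  n15⇒n16
[21] read 'e'  n16⇒n17
[22] read 'd'  n17⇒n18
[23] read 'e'  n18⇒n19  ** P5@[18:23]
[24] read 'c'  n19⇒n4 ·f
[25] read 'a'  n4⇒n1 ·f
[26] read 'b'  n1⇒n2  ** P0@[25:26],P6@[26:26]
[27] read 'c'  n2⇒n0 ·f
[28] read 'a'  n0⇒n1
[29] read 'b'  n1⇒n2  ** P0@[28:29],P6@[29:29]
[30] read 'e'  n2⇒n3 ·f
[31] read 'd'  n3⇒n13 ·f
[32] read 'a'  n13⇒n14  ** P4@[31:32]
[33] read 'b'  n14⇒n2 ·f  ** P0@[32:33],P6@[33:33]
[34] read 'd'  n2⇒n10 ·f
[35] read 'a'  n10⇒n14 ·f  ** P4@[34:35]
[36] read 'a'  n14⇒n12 ·f  ** P3@[35:36]
[37] read 'b'  n12⇒n2 ·f  ** P0@[36:37],P6@[37:37]
[38] read 'e'  n2⇒n3 ·f
[39] read 'b'  n3⇒n9 ·f  ** P6@[39:39]
[40] read 'e'  n9⇒n3 ·f
[41] read 'c'  n3⇒n4
[42] read 'c'  n4⇒n5
[43] read 'a'  n5⇒n6
[44] read 'b'  n6⇒n7  ** P0@[43:44],P6@[44:44]
[45] read 'd'  n7⇒n8  ** P1@[40:45]
[46] read 'b'  n8⇒n11 ·f  ** P2@[44:46],P6@[46:46]
[47] read 'b'  n11⇒n9 ·f  ** P6@[47:47]
[48] read 'e'  n9⇒n3 ·f
[49] read 'e'  n3⇒n3 ·f
[50] read 'd'  n3⇒n13 ·f
[51] read 'c'  n13⇒n0 ·f
[52] read 'e'  n0⇒n3
[53] read 'a'  n3⇒n1 ·f
[54] read 'c'  n1⇒n0 ·f
[55] read 'a'  n0⇒n1
[56] read 'a'  n1⇒n12  ** P3@[55:56]
[57] read 'e'  n12⇒n3 ·f
[58] read 'c'  n3⇒n4
[59] read 'c'  n4⇒n5
[60] read 'a'  n5⇒n6
[61] read 'b'  n6⇒n7  ** P0@[60:61],P6@[61:61]
[62] read 'd'  n7⇒n8  ** P1@[57:62]
[63] read 'd'  n8⇒n13 ·f
[64] read 'e'  n13⇒n15
[65] read 'a'  n15⇒n16

Result: [[4,0],[4,6],[5,1],[6,2],[6,6],[8,2],[8,6],[10,4],[11,3],[12,0],[12,6],[14,4],[15,3],[16,3],[23,5],[26,0],[26,6],[29,0],[29,6],[32,4],[33,0],[33,6],[35,4],[36,3],[37,0],[37,6],[39,6],[44,0],[44,6],[45,1],[46,2],[46,6],[47,6],[56,3],[61,0],[61,6],[62,1]]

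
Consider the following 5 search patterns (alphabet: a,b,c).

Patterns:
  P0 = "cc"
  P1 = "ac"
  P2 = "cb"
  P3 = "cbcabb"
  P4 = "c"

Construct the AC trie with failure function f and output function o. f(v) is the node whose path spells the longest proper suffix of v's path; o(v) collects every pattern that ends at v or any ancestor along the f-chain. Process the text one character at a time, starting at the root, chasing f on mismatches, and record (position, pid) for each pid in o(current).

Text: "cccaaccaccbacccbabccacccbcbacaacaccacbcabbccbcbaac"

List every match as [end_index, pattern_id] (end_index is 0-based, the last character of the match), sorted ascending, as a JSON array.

Build:
Trie (insert patterns):
  0='ε' goto a→3 c→1
  1='c' goto b→5 c→2  [P4 ends]
  2='cc' goto ·  [P0 ends]
  3='a' goto c→4
  4='ac' goto ·  [P1 ends]
  5='cb' goto c→6  [P2 ends]
  6='cbc' goto a→7
  7='cbca' goto b→8
  8='cbcab' goto b→9
  9='cbcabb' goto ·  [P3 ends]

Failure links (BFS by depth):
  n1('c'): parent n0 fail=0; on 'c' 0 → fail=0;  out {4}∪∅={4}
  n3('a'): parent n0 fail=0; on 'a' 0 → fail=0;  out ∅∪∅=∅
  n2('cc'): parent n1 fail=0; on 'c' 0 → fail=1;  out {0}∪{4}={0,4}
  n4('ac'): parent n3 fail=0; on 'c' 0 → fail=1;  out {1}∪{4}={1,4}
  n5('cb'): parent n1 fail=0; on 'b' 0 → fail=0;  out {2}∪∅={2}
  n6('cbc'): parent n5 fail=0; on 'c' 0 → fail=1;  out ∅∪{4}={4}
  n7('cbca'): parent n6 fail=1; on 'a' 1→0 → fail=3;  out ∅∪∅=∅
  n8('cbcab'): parent n7 fail=3; on 'b' 3→0 → fail=0;  out ∅∪∅=∅
  n9('cbcabb'): parent n8 fail=0; on 'b' 0 → fail=0;  out {3}∪∅={3}

Scan:
[0] read 'c'  n0⇒n1  → match P4@[0:0]
[1] read 'c'  n1⇒n2  → match P0@[0:1],P4@[1:1]
[2] read 'c'  n2⇒n2 (fail-walked)  → match P0@[1:2],P4@[2:2]
[3] read 'a'  n2⇒n3 (fail-walked)
[4] read 'a'  n3⇒n3 (fail-walked)
[5] read 'c'  n3⇒n4  → match P1@[4:5],P4@[5:5]
[6] read 'c'  n4⇒n2 (fail-walked)  → match P0@[5:6],P4@[6:6]
[7] read 'a'  n2⇒n3 (fail-walked)
[8] read 'c'  n3⇒n4  → match P1@[7:8],P4@[8:8]
[9] read 'c'  n4⇒n2 (fail-walked)  → match P0@[8:9],P4@[9:9]
[10] read 'b'  n2⇒n5 (fail-walked)  → match P2@[9:10]
[11] read 'a'  n5⇒n3 (fail-walked)
[12] read 'c'  n3⇒n4  → match P1@[11:12],P4@[12:12]
[13] read 'c'  n4⇒n2 (fail-walked)  → match P0@[12:13],P4@[13:13]
[14] read 'c'  n2⇒n2 (fail-walked)  → match P0@[13:14],P4@[14:14]
[15] read 'b'  n2⇒n5 (fail-walked)  → match P2@[14:15]
[16] read 'a'  n5⇒n3 (fail-walked)
[17] read 'b'  n3⇒n0 (fail-walked)
[18] read 'c'  n0⇒n1  → match P4@[18:18]
[19] read 'c'  n1⇒n2  → match P0@[18:19],P4@[19:19]
[20] read 'a'  n2⇒n3 (fail-walked)
[21] read 'c'  n3⇒n4  → match P1@[20:21],P4@[21:21]
[22] read 'c'  n4⇒n2 (fail-walked)  → match P0@[21:22],P4@[22:22]
[23] read 'c'  n2⇒n2 (fail-walked)  → match P0@[22:23],P4@[23:23]
[24] read 'b'  n2⇒n5 (fail-walked)  → match P2@[23:24]
[25] read 'c'  n5⇒n6  → match P4@[25:25]
[26] read 'b'  n6⇒n5 (fail-walked)  → match P2@[25:26]
[27] read 'a'  n5⇒n3 (fail-walked)
[28] read 'c'  n3⇒n4  → match P1@[27:28],P4@[28:28]
[29] read 'a'  n4⇒n3 (fail-walked)
[30] read 'a'  n3⇒n3 (fail-walked)
[31] read 'c'  n3⇒n4  → match P1@[30:31],P4@[31:31]
[32] read 'a'  n4⇒n3 (fail-walked)
[33] read 'c'  n3⇒n4  → match P1@[32:33],P4@[33:33]
[34] read 'c'  n4⇒n2 (fail-walked)  → match P0@[33:34],P4@[34:34]
[35] read 'a'  n2⇒n3 (fail-walked)
[36] read 'c'  n3⇒n4  → match P1@[35:36],P4@[36:36]
[37] read 'b'  n4⇒n5 (fail-walked)  → match P2@[36:37]
[38] read 'c'  n5⇒n6  → match P4@[38:38]
[39] read 'a'  n6⇒n7
[40] read 'b'  n7⇒n8
[41] read 'b'  n8⇒n9  → match P3@[36:41]
[42] read 'c'  n9⇒n1 (fail-walked)  → match P4@[42:42]
[43] read 'c'  n1⇒n2  → match P0@[42:43],P4@[43:43]
[44] read 'b'  n2⇒n5 (fail-walked)  → match P2@[43:44]
[45] read 'c'  n5⇒n6  → match P4@[45:45]
[46] read 'b'  n6⇒n5 (fail-walked)  → match P2@[45:46]
[47] read 'a'  n5⇒n3 (fail-walked)
[48] read 'a'  n3⇒n3 (fail-walked)
[49] read 'c'  n3⇒n4  → match P1@[48:49],P4@[49:49]

Matches: [[0,4],[1,0],[1,4],[2,0],[2,4],[5,1],[5,4],[6,0],[6,4],[8,1],[8,4],[9,0],[9,4],[10,2],[12,1],[12,4],[13,0],[13,4],[14,0],[14,4],[15,2],[18,4],[19,0],[19,4],[21,1],[21,4],[22,0],[22,4],[23,0],[23,4],[24,2],[25,4],[26,2],[28,1],[28,4],[31,1],[31,4],[33,1],[33,4],[34,0],[34,4],[36,1],[36,4],[37,2],[38,4],[41,3],[42,4],[43,0],[43,4],[44,2],[45,4],[46,2],[49,1],[49,4]]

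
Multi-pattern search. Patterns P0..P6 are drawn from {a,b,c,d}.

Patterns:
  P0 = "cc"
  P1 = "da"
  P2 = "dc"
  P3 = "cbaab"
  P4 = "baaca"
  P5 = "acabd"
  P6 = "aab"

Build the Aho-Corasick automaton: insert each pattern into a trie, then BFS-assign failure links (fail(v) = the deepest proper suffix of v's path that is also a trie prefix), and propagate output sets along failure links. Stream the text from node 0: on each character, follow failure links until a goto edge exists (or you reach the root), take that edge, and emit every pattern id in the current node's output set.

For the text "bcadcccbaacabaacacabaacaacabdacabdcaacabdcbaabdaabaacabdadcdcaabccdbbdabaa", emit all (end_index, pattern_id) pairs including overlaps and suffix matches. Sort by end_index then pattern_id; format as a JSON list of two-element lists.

Build automaton:
Trie (insert patterns):
  n0 'ε': a→15 b→10 c→1 d→3
  n1 'c': b→6 c→2
  n2 'cc': ·  [P0 ends]
  n3 'd': a→4 c→5
  n4 'da': ·  [P1 ends]
  n5 'dc': ·  [P2 ends]
  n6 'cb': a→7
  n7 'cba': a→8
  n8 'cbaa': b→9
  n9 'cbaab': ·  [P3 ends]
  n10 'b': a→11
  n11 'ba': a→12
  n12 'baa': c→13
  n13 'baac': a→14
  n14 'baaca': ·  [P4 ends]
  n15 'a': a→20 c→16
  n16 'ac': a→17
  n17 'aca': b→18
  n18 'acab': d→19
  n19 'acabd': ·  [P5 ends]
  n20 'aa': b→21
  n21 'aab': ·  [P6 ends]

BFS fail/out derivation:
  n1('c'): parent n0 fail=0; on 'c' 0 → fail=0;  out ∅∪∅=∅
  n3('d'): parent n0 fail=0; on 'd' 0 → fail=0;  out ∅∪∅=∅
  n10('b'): parent n0 fail=0; on 'b' 0 → fail=0;  out ∅∪∅=∅
  n15('a'): parent n0 fail=0; on 'a' 0 → fail=0;  out ∅∪∅=∅
  n2('cc'): parent n1 fail=0; on 'c' 0 → fail=1;  out {0}∪∅={0}
  n4('da'): parent n3 fail=0; on 'a' 0 → fail=15;  out {1}∪∅={1}
  n5('dc'): parent n3 fail=0; on 'c' 0 → fail=1;  out {2}∪∅={2}
  n6('cb'): parent n1 fail=0; on 'b' 0 → fail=10;  out ∅∪∅=∅
  n11('ba'): parent n10 fail=0; on 'a' 0 → fail=15;  out ∅∪∅=∅
  n16('ac'): parent n15 fail=0; on 'c' 0 → fail=1;  out ∅∪∅=∅
  n20('aa'): parent n15 fail=0; on 'a' 0 → fail=15;  out ∅∪∅=∅
  n7('cba'): parent n6 fail=10; on 'a' 10 → fail=11;  out ∅∪∅=∅
  n12('baa'): parent n11 fail=15; on 'a' 15 → fail=20;  out ∅∪∅=∅
  n17('aca'): parent n16 fail=1; on 'a' 1→0 → fail=15;  out ∅∪∅=∅
  n21('aab'): parent n20 fail=15; on 'b' 15→0 → fail=10;  out {6}∪∅={6}
  n8('cbaa'): parent n7 fail=11; on 'a' 11 → fail=12;  out ∅∪∅=∅
  n13('baac'): parent n12 fail=20; on 'c' 20→15 → fail=16;  out ∅∪∅=∅
  n18('acab'): parent n17 fail=15; on 'b' 15→0 → fail=10;  out ∅∪∅=∅
  n9('cbaab'): parent n8 fail=12; on 'b' 12→20 → fail=21;  out {3}∪{6}={3,6}
  n14('baaca'): parent n13 fail=16; on 'a' 16 → fail=17;  out {4}∪∅={4}
  n19('acabd'): parent n18 fail=10; on 'd' 10→0 → fail=3;  out {5}∪∅={5}

Scan:
[0] read 'b'  n0⇒n10
[1] read 'c'  n10⇒n1 (via fail)
[2] read 'a'  n1⇒n15 (via fail)
[3] read 'd'  n15⇒n3 (via fail)
[4] read 'c'  n3⇒n5  emit P2@[3:4]
[5] read 'c'  n5⇒n2 (via fail)  emit P0@[4:5]
[6] read 'c'  n2⇒n2 (via fail)  emit P0@[5:6]
[7] read 'b'  n2⇒n6 (via fail)
[8] read 'a'  n6⇒n7
[9] read 'a'  n7⇒n8
[10] read 'c'  n8⇒n13 (via fail)
[11] read 'a'  n13⇒n14  emit P4@[7:11]
[12] read 'b'  n14⇒n18 (via fail)
[13] read 'a'  n18⇒n11 (via fail)
[14] read 'a'  n11⇒n12
[15] read 'c'  n12⇒n13
[16] read 'a'  n13⇒n14  emit P4@[12:16]
[17] read 'c'  n14⇒n16 (via fail)
[18] read 'a'  n16⇒n17
[19] read 'b'  n17⇒n18
[20] read 'a'  n18⇒n11 (via fail)
[21] read 'a'  n11⇒n12
[22] read 'c'  n12⇒n13
[23] read 'a'  n13⇒n14  emit P4@[19:23]
[24] read 'a'  n14⇒n20 (via fail)
[25] read 'c'  n20⇒n16 (via fail)
[26] read 'a'  n16⇒n17
[27] read 'b'  n17⇒n18
[28] read 'd'  n18⇒n19  emit P5@[24:28]
[29] read 'a'  n19⇒n4 (via fail)  emit P1@[28:29]
[30] read 'c'  n4⇒n16 (via fail)
[31] read 'a'  n16⇒n17
[32] read 'b'  n17⇒n18
[33] read 'd'  n18⇒n19  emit P5@[29:33]
[34] read 'c'  n19⇒n5 (via fail)  emit P2@[33:34]
[35] read 'a'  n5⇒n15 (via fail)
[36] read 'a'  n15⇒n20
[37] read 'c'  n20⇒n16 (via fail)
[38] read 'a'  n16⇒n17
[39] read 'b'  n17⇒n18
[40] read 'd'  n18⇒n19  emit P5@[36:40]
[41] read 'c'  n19⇒n5 (via fail)  emit P2@[40:41]
[42] read 'b'  n5⇒n6 (via fail)
[43] read 'a'  n6⇒n7
[44] read 'a'  n7⇒n8
[45] read 'b'  n8⇒n9  emit P3@[41:45],P6@[43:45]
[46] read 'd'  n9⇒n3 (via fail)
[47] read 'a'  n3⇒n4  emit P1@[46:47]
[48] read 'a'  n4⇒n20 (via fail)
[49] read 'b'  n20⇒n21  emit P6@[47:49]
[50] read 'a'  n21⇒n11 (via fail)
[51] read 'a'  n11⇒n12
[52] read 'c'  n12⇒n13
[53] read 'a'  n13⇒n14  emit P4@[49:53]
[54] read 'b'  n14⇒n18 (via fail)
[55] read 'd'  n18⇒n19  emit P5@[51:55]
[56] read 'a'  n19⇒n4 (via fail)  emit P1@[55:56]
[57] read 'd'  n4⇒n3 (via fail)
[58] read 'c'  n3⇒n5  emit P2@[57:58]
[59] read 'd'  n5⇒n3 (via fail)
[60] read 'c'  n3⇒n5  emit P2@[59:60]
[61] read 'a'  n5⇒n15 (via fail)
[62] read 'a'  n15⇒n20
[63] read 'b'  n20⇒n21  emit P6@[61:63]
[64] read 'c'  n21⇒n1 (via fail)
[65] read 'c'  n1⇒n2  emit P0@[64:65]
[66] read 'd'  n2⇒n3 (via fail)
[67] read 'b'  n3⇒n10 (via fail)
[68] read 'b'  n10⇒n10 (via fail)
[69] read 'd'  n10⇒n3 (via fail)
[70] read 'a'  n3⇒n4  emit P1@[69:70]
[71] read 'b'  n4⇒n10 (via fail)
[72] read 'a'  n10⇒n11
[73] read 'a'  n11⇒n12

Result: [[4,2],[5,0],[6,0],[11,4],[16,4],[23,4],[28,5],[29,1],[33,5],[34,2],[40,5],[41,2],[45,3],[45,6],[47,1],[49,6],[53,4],[55,5],[56,1],[58,2],[60,2],[63,6],[65,0],[70,1]]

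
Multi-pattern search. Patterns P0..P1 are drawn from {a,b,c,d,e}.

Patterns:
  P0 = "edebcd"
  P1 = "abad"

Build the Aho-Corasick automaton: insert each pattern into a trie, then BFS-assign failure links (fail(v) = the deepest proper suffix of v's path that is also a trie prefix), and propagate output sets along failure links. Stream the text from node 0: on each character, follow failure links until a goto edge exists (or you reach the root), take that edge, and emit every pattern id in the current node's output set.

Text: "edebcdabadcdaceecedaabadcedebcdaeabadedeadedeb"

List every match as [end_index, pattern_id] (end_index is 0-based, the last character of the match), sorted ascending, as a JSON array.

Build automaton:
Trie nodes:
  n0 'ε': a→7 e→1
  n1 'e': d→2
  n2 'ed': e→3
  n3 'ede': b→4
  n4 'edeb': c→5
  n5 'edebc': d→6
  n6 'edebcd': ·  [P0 ends]
  n7 'a': b→8
  n8 'ab': a→9
  n9 'aba': d→10
  n10 'abad': ·  [P1 ends]

Failure links (BFS by depth):
  n1('e'): parent n0 fail=0; on 'e' 0 → fail=0;  out ∅∪∅=∅
  n7('a'): parent n0 fail=0; on 'a' 0 → fail=0;  out ∅∪∅=∅
  n2('ed'): parent n1 fail=0; on 'd' 0 → fail=0;  out ∅∪∅=∅
  n8('ab'): parent n7 fail=0; on 'b' 0 → fail=0;  out ∅∪∅=∅
  n3('ede'): parent n2 fail=0; on 'e' 0 → fail=1;  out ∅∪∅=∅
  n9('aba'): parent n8 fail=0; on 'a' 0 → fail=7;  out ∅∪∅=∅
  n4('edeb'): parent n3 fail=1; on 'b' 1→0 → fail=0;  out ∅∪∅=∅
  n10('abad'): parent n9 fail=7; on 'd' 7→0 → fail=0;  out {1}∪∅={1}
  n5('edebc'): parent n4 fail=0; on 'c' 0 → fail=0;  out ∅∪∅=∅
  n6('edebcd'): parent n5 fail=0; on 'd' 0 → fail=0;  out {0}∪∅={0}

Text stream:
[0] read 'e'  n0⇒n1
[1] read 'd'  n1⇒n2
[2] read 'e'  n2⇒n3
[3] read 'b'  n3⇒n4
[4] read 'c'  n4⇒n5
[5] read 'd'  n5⇒n6  ** P0@[0:5]
[6] read 'a'  n6⇒n7 (fail-walked)
[7] read 'b'  n7⇒n8
[8] read 'a'  n8⇒n9
[9] read 'd'  n9⇒n10  ** P1@[6:9]
[10] read 'c'  n10⇒n0 (fail-walked)
[11] read 'd'  n0⇒n0
[12] read 'a'  n0⇒n7
[13] read 'c'  n7⇒n0 (fail-walked)
[14] read 'e'  n0⇒n1
[15] read 'e'  n1⇒n1 (fail-walked)
[16] read 'c'  n1⇒n0 (fail-walked)
[17] read 'e'  n0⇒n1
[18] read 'd'  n1⇒n2
[19] read 'a'  n2⇒n7 (fail-walked)
[20] read 'a'  n7⇒n7 (fail-walked)
[21] read 'b'  n7⇒n8
[22] read 'a'  n8⇒n9
[23] read 'd'  n9⇒n10  ** P1@[20:23]
[24] read 'c'  n10⇒n0 (fail-walked)
[25] read 'e'  n0⇒n1
[26] read 'd'  n1⇒n2
[27] read 'e'  n2⇒n3
[28] read 'b'  n3⇒n4
[29] read 'c'  n4⇒n5
[30] read 'd'  n5⇒n6  ** P0@[25:30]
[31] read 'a'  n6⇒n7 (fail-walked)
[32] read 'e'  n7⇒n1 (fail-walked)
[33] read 'a'  n1⇒n7 (fail-walked)
[34] read 'b'  n7⇒n8
[35] read 'a'  n8⇒n9
[36] read 'd'  n9⇒n10  ** P1@[33:36]
[37] read 'e'  n10⇒n1 (fail-walked)
[38] read 'd'  n1⇒n2
[39] read 'e'  n2⇒n3
[40] read 'a'  n3⇒n7 (fail-walked)
[41] read 'd'  n7⇒n0 (fail-walked)
[42] read 'e'  n0⇒n1
[43] read 'd'  n1⇒n2
[44] read 'e'  n2⇒n3
[45] read 'b'  n3⇒n4

All matches (sorted): [[5,0],[9,1],[23,1],[30,0],[36,1]]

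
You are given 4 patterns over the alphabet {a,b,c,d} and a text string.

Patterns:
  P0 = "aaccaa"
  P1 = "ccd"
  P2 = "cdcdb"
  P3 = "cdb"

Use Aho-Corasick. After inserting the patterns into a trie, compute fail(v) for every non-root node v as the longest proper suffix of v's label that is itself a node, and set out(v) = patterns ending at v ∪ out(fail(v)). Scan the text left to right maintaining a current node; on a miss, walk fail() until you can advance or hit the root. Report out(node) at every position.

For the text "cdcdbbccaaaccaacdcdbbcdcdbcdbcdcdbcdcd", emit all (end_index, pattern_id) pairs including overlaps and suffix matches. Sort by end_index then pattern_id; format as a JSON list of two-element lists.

Construct AC machine:
Trie nodes:
  0='ε' goto a→1 c→7
  1='a' goto a→2
  2='aa' goto c→3
  3='aac' goto c→4
  4='aacc' goto a→5
  5='aacca' goto a→6
  6='aaccaa' goto ·  ←P0
  7='c' goto c→8 d→10
  8='cc' goto d→9
  9='ccd' goto ·  ←P1
  10='cd' goto b→14 c→11
  11='cdc' goto d→12
  12='cdcd' goto b→13
  13='cdcdb' goto ·  ←P2
  14='cdb' goto ·  ←P3

Failure links (BFS by depth):
  fail(1) 'a': from fail(0)=0 chase 'a': 0 ⇒ 0;  out=∅∪out(0)=∅
  fail(7) 'c': from fail(0)=0 chase 'c': 0 ⇒ 0;  out=∅∪out(0)=∅
  fail(2) 'aa': from fail(1)=0 chase 'a': 0 ⇒ 1;  out=∅∪out(1)=∅
  fail(8) 'cc': from fail(7)=0 chase 'c': 0 ⇒ 7;  out=∅∪out(7)=∅
  fail(10) 'cd': from fail(7)=0 chase 'd': 0 ⇒ 0;  out=∅∪out(0)=∅
  fail(3) 'aac': from fail(2)=1 chase 'c': 1→0 ⇒ 7;  out=∅∪out(7)=∅
  fail(9) 'ccd': from fail(8)=7 chase 'd': 7 ⇒ 10;  out={1}∪out(10)={1}
  fail(11) 'cdc': from fail(10)=0 chase 'c': 0 ⇒ 7;  out=∅∪out(7)=∅
  fail(14) 'cdb': from fail(10)=0 chase 'b': 0 ⇒ 0;  out={3}∪out(0)={3}
  fail(4) 'aacc': from fail(3)=7 chase 'c': 7 ⇒ 8;  out=∅∪out(8)=∅
  fail(12) 'cdcd': from fail(11)=7 chase 'd': 7 ⇒ 10;  out=∅∪out(10)=∅
  fail(5) 'aacca': from fail(4)=8 chase 'a': 8→7→0 ⇒ 1;  out=∅∪out(1)=∅
  fail(13) 'cdcdb': from fail(12)=10 chase 'b': 10 ⇒ 14;  out={2}∪out(14)={2,3}
  fail(6) 'aaccaa': from fail(5)=1 chase 'a': 1 ⇒ 2;  out={0}∪out(2)={0}

Scan:
pos 0 'c': at 7
pos 1 'd': at 10
pos 2 'c': at 11
pos 3 'd': at 12
pos 4 'b': at 13  ** P2@[0:4],P3@[2:4]
pos 5 'b': at 0 (via fail)
pos 6 'c': at 7
pos 7 'c': at 8
pos 8 'a': at 1 (via fail)
pos 9 'a': at 2
pos 10 'a': at 2 (via fail)
pos 11 'c': at 3
pos 12 'c': at 4
pos 13 'a': at 5
pos 14 'a': at 6  ** P0@[9:14]
pos 15 'c': at 3 (via fail)
pos 16 'd': at 10 (via fail)
pos 17 'c': at 11
pos 18 'd': at 12
pos 19 'b': at 13  ** P2@[15:19],P3@[17:19]
pos 20 'b': at 0 (via fail)
pos 21 'c': at 7
pos 22 'd': at 10
pos 23 'c': at 11
pos 24 'd': at 12
pos 25 'b': at 13  ** P2@[21:25],P3@[23:25]
pos 26 'c': at 7 (via fail)
pos 27 'd': at 10
pos 28 'b': at 14  ** P3@[26:28]
pos 29 'c': at 7 (via fail)
pos 30 'd': at 10
pos 31 'c': at 11
pos 32 'd': at 12
pos 33 'b': at 13  ** P2@[29:33],P3@[31:33]
pos 34 'c': at 7 (via fail)
pos 35 'd': at 10
pos 36 'c': at 11
pos 37 'd': at 12

Matches: [[4,2],[4,3],[14,0],[19,2],[19,3],[25,2],[25,3],[28,3],[33,2],[33,3]]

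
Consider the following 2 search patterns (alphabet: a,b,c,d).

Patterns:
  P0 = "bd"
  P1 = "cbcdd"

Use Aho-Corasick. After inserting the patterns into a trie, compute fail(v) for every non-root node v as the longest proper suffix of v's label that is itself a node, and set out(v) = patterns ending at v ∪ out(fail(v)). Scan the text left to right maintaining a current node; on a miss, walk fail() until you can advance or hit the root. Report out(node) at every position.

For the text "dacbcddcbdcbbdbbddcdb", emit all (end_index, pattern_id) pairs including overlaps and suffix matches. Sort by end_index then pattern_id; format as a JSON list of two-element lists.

Construct AC machine:
Trie nodes:
  n0 'ε': b→1 c→3
  n1 'b': d→2
  n2 'bd': ·  ←P0
  n3 'c': b→4
  n4 'cb': c→5
  n5 'cbc': d→6
  n6 'cbcd': d→7
  n7 'cbcdd': ·  ←P1

Failure links (BFS by depth):
  n1('b'): parent n0 fail=0; on 'b' 0 → fail=0;  out ∅∪∅=∅
  n3('c'): parent n0 fail=0; on 'c' 0 → fail=0;  out ∅∪∅=∅
  n2('bd'): parent n1 fail=0; on 'd' 0 → fail=0;  out {0}∪∅={0}
  n4('cb'): parent n3 fail=0; on 'b' 0 → fail=1;  out ∅∪∅=∅
  n5('cbc'): parent n4 fail=1; on 'c' 1→0 → fail=3;  out ∅∪∅=∅
  n6('cbcd'): parent n5 fail=3; on 'd' 3→0 → fail=0;  out ∅∪∅=∅
  n7('cbcdd'): parent n6 fail=0; on 'd' 0 → fail=0;  out {1}∪∅={1}

Scan:
pos 0 'd': at 0
pos 1 'a': at 0
pos 2 'c': at 3
pos 3 'b': at 4
pos 4 'c': at 5
pos 5 'd': at 6
pos 6 'd': at 7  emit P1@[2:6]
pos 7 'c': at 3 ·f
pos 8 'b': at 4
pos 9 'd': at 2 ·f  emit P0@[8:9]
pos 10 'c': at 3 ·f
pos 11 'b': at 4
pos 12 'b': at 1 ·f
pos 13 'd': at 2  emit P0@[12:13]
pos 14 'b': at 1 ·f
pos 15 'b': at 1 ·f
pos 16 'd': at 2  emit P0@[15:16]
pos 17 'd': at 0 ·f
pos 18 'c': at 3
pos 19 'd': at 0 ·f
pos 20 'b': at 1

Matches: [[6,1],[9,0],[13,0],[16,0]]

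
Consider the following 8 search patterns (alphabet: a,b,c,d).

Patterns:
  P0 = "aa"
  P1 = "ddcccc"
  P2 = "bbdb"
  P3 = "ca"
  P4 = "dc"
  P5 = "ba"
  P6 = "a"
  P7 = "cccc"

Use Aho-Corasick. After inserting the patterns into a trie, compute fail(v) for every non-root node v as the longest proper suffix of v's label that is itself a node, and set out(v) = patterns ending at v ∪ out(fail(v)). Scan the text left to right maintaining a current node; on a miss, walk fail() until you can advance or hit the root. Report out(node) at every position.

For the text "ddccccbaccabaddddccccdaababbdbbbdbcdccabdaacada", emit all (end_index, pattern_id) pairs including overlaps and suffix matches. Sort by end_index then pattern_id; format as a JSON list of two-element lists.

Construct AC machine:
Trie nodes:
  n0 'ε': a→1 b→9 c→13 d→3
  n1 'a': a→2  [P6 ends]
  n2 'aa': ·  [P0 ends]
  n3 'd': c→15 d→4
  n4 'dd': c→5
  n5 'ddc': c→6
  n6 'ddcc': c→7
  n7 'ddccc': c→8
  n8 'ddcccc': ·  [P1 ends]
  n9 'b': a→16 b→10
  n10 'bb': d→11
  n11 'bbd': b→12
  n12 'bbdb': ·  [P2 ends]
  n13 'c': a→14 c→17
  n14 'ca': ·  [P3 ends]
  n15 'dc': ·  [P4 ends]
  n16 'ba': ·  [P5 ends]
  n17 'cc': c→18
  n18 'ccc': c→19
  n19 'cccc': ·  [P7 ends]

Failure links (BFS by depth):
  n1('a'): parent n0 fail=0; on 'a' 0 → fail=0;  out {6}∪∅={6}
  n3('d'): parent n0 fail=0; on 'd' 0 → fail=0;  out ∅∪∅=∅
  n9('b'): parent n0 fail=0; on 'b' 0 → fail=0;  out ∅∪∅=∅
  n13('c'): parent n0 fail=0; on 'c' 0 → fail=0;  out ∅∪∅=∅
  n2('aa'): parent n1 fail=0; on 'a' 0 → fail=1;  out {0}∪{6}={0,6}
  n4('dd'): parent n3 fail=0; on 'd' 0 → fail=3;  out ∅∪∅=∅
  n10('bb'): parent n9 fail=0; on 'b' 0 → fail=9;  out ∅∪∅=∅
  n14('ca'): parent n13 fail=0; on 'a' 0 → fail=1;  out {3}∪{6}={3,6}
  n15('dc'): parent n3 fail=0; on 'c' 0 → fail=13;  out {4}∪∅={4}
  n16('ba'): parent n9 fail=0; on 'a' 0 → fail=1;  out {5}∪{6}={5,6}
  n17('cc'): parent n13 fail=0; on 'c' 0 → fail=13;  out ∅∪∅=∅
  n5('ddc'): parent n4 fail=3; on 'c' 3 → fail=15;  out ∅∪{4}={4}
  n11('bbd'): parent n10 fail=9; on 'd' 9→0 → fail=3;  out ∅∪∅=∅
  n18('ccc'): parent n17 fail=13; on 'c' 13 → fail=17;  out ∅∪∅=∅
  n6('ddcc'): parent n5 fail=15; on 'c' 15→13 → fail=17;  out ∅∪∅=∅
  n12('bbdb'): parent n11 fail=3; on 'b' 3→0 → fail=9;  out {2}∪∅={2}
  n19('cccc'): parent n18 fail=17; on 'c' 17 → fail=18;  out {7}∪∅={7}
  n7('ddccc'): parent n6 fail=17; on 'c' 17 → fail=18;  out ∅∪∅=∅
  n8('ddcccc'): parent n7 fail=18; on 'c' 18 → fail=19;  out {1}∪{7}={1,7}

Scan:
pos 0 'd': at 3
pos 1 'd': at 4
pos 2 'c': at 5  ** P4@[1:2]
pos 3 'c': at 6
pos 4 'c': at 7
pos 5 'c': at 8  ** P1@[0:5],P7@[2:5]
pos 6 'b': at 9 (via fail)
pos 7 'a': at 16  ** P5@[6:7],P6@[7:7]
pos 8 'c': at 13 (via fail)
pos 9 'c': at 17
pos 10 'a': at 14 (via fail)  ** P3@[9:10],P6@[10:10]
pos 11 'b': at 9 (via fail)
pos 12 'a': at 16  ** P5@[11:12],P6@[12:12]
pos 13 'd': at 3 (via fail)
pos 14 'd': at 4
pos 15 'd': at 4 (via fail)
pos 16 'd': at 4 (via fail)
pos 17 'c': at 5  ** P4@[16:17]
pos 18 'c': at 6
pos 19 'c': at 7
pos 20 'c': at 8  ** P1@[15:20],P7@[17:20]
pos 21 'd': at 3 (via fail)
pos 22 'a': at 1 (via fail)  ** P6@[22:22]
pos 23 'a': at 2  ** P0@[22:23],P6@[23:23]
pos 24 'b': at 9 (via fail)
pos 25 'a': at 16  ** P5@[24:25],P6@[25:25]
pos 26 'b': at 9 (via fail)
pos 27 'b': at 10
pos 28 'd': at 11
pos 29 'b': at 12  ** P2@[26:29]
pos 30 'b': at 10 (via fail)
pos 31 'b': at 10 (via fail)
pos 32 'd': at 11
pos 33 'b': at 12  ** P2@[30:33]
pos 34 'c': at 13 (via fail)
pos 35 'd': at 3 (via fail)
pos 36 'c': at 15  ** P4@[35:36]
pos 37 'c': at 17 (via fail)
pos 38 'a': at 14 (via fail)  ** P3@[37:38],P6@[38:38]
pos 39 'b': at 9 (via fail)
pos 40 'd': at 3 (via fail)
pos 41 'a': at 1 (via fail)  ** P6@[41:41]
pos 42 'a': at 2  ** P0@[41:42],P6@[42:42]
pos 43 'c': at 13 (via fail)
pos 44 'a': at 14  ** P3@[43:44],P6@[44:44]
pos 45 'd': at 3 (via fail)
pos 46 'a': at 1 (via fail)  ** P6@[46:46]

All matches (sorted): [[2,4],[5,1],[5,7],[7,5],[7,6],[10,3],[10,6],[12,5],[12,6],[17,4],[20,1],[20,7],[22,6],[23,0],[23,6],[25,5],[25,6],[29,2],[33,2],[36,4],[38,3],[38,6],[41,6],[42,0],[42,6],[44,3],[44,6],[46,6]]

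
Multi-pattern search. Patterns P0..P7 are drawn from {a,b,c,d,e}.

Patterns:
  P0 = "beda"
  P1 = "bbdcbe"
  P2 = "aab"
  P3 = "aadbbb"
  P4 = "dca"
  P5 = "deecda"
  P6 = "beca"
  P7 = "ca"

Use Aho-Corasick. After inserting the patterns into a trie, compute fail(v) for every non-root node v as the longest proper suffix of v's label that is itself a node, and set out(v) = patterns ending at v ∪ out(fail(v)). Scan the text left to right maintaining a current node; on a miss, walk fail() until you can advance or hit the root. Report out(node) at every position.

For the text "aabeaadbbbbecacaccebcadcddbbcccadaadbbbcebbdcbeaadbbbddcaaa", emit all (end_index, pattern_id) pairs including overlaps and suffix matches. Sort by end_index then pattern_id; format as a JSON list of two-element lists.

Construct AC machine:
Trie nodes:
  0='ε' goto a→10 b→1 c→27 d→17
  1='b' goto b→5 e→2
  2='be' goto c→25 d→3
  3='bed' goto a→4
  4='beda' goto ·  [P0 ends]
  5='bb' goto d→6
  6='bbd' goto c→7
  7='bbdc' goto b→8
  8='bbdcb' goto e→9
  9='bbdcbe' goto ·  [P1 ends]
  10='a' goto a→11
  11='aa' goto b→12 d→13
  12='aab' goto ·  [P2 ends]
  13='aad' goto b→14
  14='aadb' goto b→15
  15='aadbb' goto b→16
  16='aadbbb' goto ·  [P3 ends]
  17='d' goto c→18 e→20
  18='dc' goto a→19
  19='dca' goto ·  [P4 ends]
  20='de' goto e→21
  21='dee' goto c→22
  22='deec' goto d→23
  23='deecd' goto a→24
  24='deecda' goto ·  [P5 ends]
  25='bec' goto a→26
  26='beca' goto ·  [P6 ends]
  27='c' goto a→28
  28='ca' goto ·  [P7 ends]

BFS fail/out derivation:
  fail(1) 'b': from fail(0)=0 chase 'b': 0 ⇒ 0;  out=∅∪out(0)=∅
  fail(10) 'a': from fail(0)=0 chase 'a': 0 ⇒ 0;  out=∅∪out(0)=∅
  fail(17) 'd': from fail(0)=0 chase 'd': 0 ⇒ 0;  out=∅∪out(0)=∅
  fail(27) 'c': from fail(0)=0 chase 'c': 0 ⇒ 0;  out=∅∪out(0)=∅
  fail(2) 'be': from fail(1)=0 chase 'e': 0 ⇒ 0;  out=∅∪out(0)=∅
  fail(5) 'bb': from fail(1)=0 chase 'b': 0 ⇒ 1;  out=∅∪out(1)=∅
  fail(11) 'aa': from fail(10)=0 chase 'a': 0 ⇒ 10;  out=∅∪out(10)=∅
  fail(18) 'dc': from fail(17)=0 chase 'c': 0 ⇒ 27;  out=∅∪out(27)=∅
  fail(20) 'de': from fail(17)=0 chase 'e': 0 ⇒ 0;  out=∅∪out(0)=∅
  fail(28) 'ca': from fail(27)=0 chase 'a': 0 ⇒ 10;  out={7}∪out(10)={7}
  fail(3) 'bed': from fail(2)=0 chase 'd': 0 ⇒ 17;  out=∅∪out(17)=∅
  fail(6) 'bbd': from fail(5)=1 chase 'd': 1→0 ⇒ 17;  out=∅∪out(17)=∅
  fail(12) 'aab': from fail(11)=10 chase 'b': 10→0 ⇒ 1;  out={2}∪out(1)={2}
  fail(13) 'aad': from fail(11)=10 chase 'd': 10→0 ⇒ 17;  out=∅∪out(17)=∅
  fail(19) 'dca': from fail(18)=27 chase 'a': 27 ⇒ 28;  out={4}∪out(28)={4,7}
  fail(21) 'dee': from fail(20)=0 chase 'e': 0 ⇒ 0;  out=∅∪out(0)=∅
  fail(25) 'bec': from fail(2)=0 chase 'c': 0 ⇒ 27;  out=∅∪out(27)=∅
  fail(4) 'beda': from fail(3)=17 chase 'a': 17→0 ⇒ 10;  out={0}∪out(10)={0}
  fail(7) 'bbdc': from fail(6)=17 chase 'c': 17 ⇒ 18;  out=∅∪out(18)=∅
  fail(14) 'aadb': from fail(13)=17 chase 'b': 17→0 ⇒ 1;  out=∅∪out(1)=∅
  fail(22) 'deec': from fail(21)=0 chase 'c': 0 ⇒ 27;  out=∅∪out(27)=∅
  fail(26) 'beca': from fail(25)=27 chase 'a': 27 ⇒ 28;  out={6}∪out(28)={6,7}
  fail(8) 'bbdcb': from fail(7)=18 chase 'b': 18→27→0 ⇒ 1;  out=∅∪out(1)=∅
  fail(15) 'aadbb': from fail(14)=1 chase 'b': 1 ⇒ 5;  out=∅∪out(5)=∅
  fail(23) 'deecd': from fail(22)=27 chase 'd': 27→0 ⇒ 17;  out=∅∪out(17)=∅
  fail(9) 'bbdcbe': from fail(8)=1 chase 'e': 1 ⇒ 2;  out={1}∪out(2)={1}
  fail(16) 'aadbbb': from fail(15)=5 chase 'b': 5→1 ⇒ 5;  out={3}∪out(5)={3}
  fail(24) 'deecda': from fail(23)=17 chase 'a': 17→0 ⇒ 10;  out={5}∪out(10)={5}

Run:
pos 0 'a': at 10
pos 1 'a': at 11
pos 2 'b': at 12  emit P2@[0:2]
pos 3 'e': at 2 ·f
pos 4 'a': at 10 ·f
pos 5 'a': at 11
pos 6 'd': at 13
pos 7 'b': at 14
pos 8 'b': at 15
pos 9 'b': at 16  emit P3@[4:9]
pos 10 'b': at 5 ·f
pos 11 'e': at 2 ·f
pos 12 'c': at 25
pos 13 'a': at 26  emit P6@[10:13],P7@[12:13]
pos 14 'c': at 27 ·f
pos 15 'a': at 28  emit P7@[14:15]
pos 16 'c': at 27 ·f
pos 17 'c': at 27 ·f
pos 18 'e': at 0 ·f
pos 19 'b': at 1
pos 20 'c': at 27 ·f
pos 21 'a': at 28  emit P7@[20:21]
pos 22 'd': at 17 ·f
pos 23 'c': at 18
pos 24 'd': at 17 ·f
pos 25 'd': at 17 ·f
pos 26 'b': at 1 ·f
pos 27 'b': at 5
pos 28 'c': at 27 ·f
pos 29 'c': at 27 ·f
pos 30 'c': at 27 ·f
pos 31 'a': at 28  emit P7@[30:31]
pos 32 'd': at 17 ·f
pos 33 'a': at 10 ·f
pos 34 'a': at 11
pos 35 'd': at 13
pos 36 'b': at 14
pos 37 'b': at 15
pos 38 'b': at 16  emit P3@[33:38]
pos 39 'c': at 27 ·f
pos 40 'e': at 0 ·f
pos 41 'b': at 1
pos 42 'b': at 5
pos 43 'd': at 6
pos 44 'c': at 7
pos 45 'b': at 8
pos 46 'e': at 9  emit P1@[41:46]
pos 47 'a': at 10 ·f
pos 48 'a': at 11
pos 49 'd': at 13
pos 50 'b': at 14
pos 51 'b': at 15
pos 52 'b': at 16  emit P3@[47:52]
pos 53 'd': at 6 ·f
pos 54 'd': at 17 ·f
pos 55 'c': at 18
pos 56 'a': at 19  emit P4@[54:56],P7@[55:56]
pos 57 'a': at 11 ·f
pos 58 'a': at 11 ·f

Result: [[2,2],[9,3],[13,6],[13,7],[15,7],[21,7],[31,7],[38,3],[46,1],[52,3],[56,4],[56,7]]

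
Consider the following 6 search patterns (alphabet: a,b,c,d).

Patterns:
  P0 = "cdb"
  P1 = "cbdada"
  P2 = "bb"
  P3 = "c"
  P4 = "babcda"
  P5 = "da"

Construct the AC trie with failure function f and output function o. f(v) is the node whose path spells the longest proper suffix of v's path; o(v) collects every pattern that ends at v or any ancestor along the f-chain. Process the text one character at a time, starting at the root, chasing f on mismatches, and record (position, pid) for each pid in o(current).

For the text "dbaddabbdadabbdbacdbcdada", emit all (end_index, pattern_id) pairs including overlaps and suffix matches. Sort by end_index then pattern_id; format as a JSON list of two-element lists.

Build automaton:
Trie nodes:
  0='ε' goto b→9 c→1 d→16
  1='c' goto b→4 d→2  [P3 ends]
  2='cd' goto b→3
  3='cdb' goto ·  [P0 ends]
  4='cb' goto d→5
  5='cbd' goto a→6
  6='cbda' goto d→7
  7='cbdad' goto a→8
  8='cbdada' goto ·  [P1 ends]
  9='b' goto a→11 b→10
  10='bb' goto ·  [P2 ends]
  11='ba' goto b→12
  12='bab' goto c→13
  13='babc' goto d→14
  14='babcd' goto a→15
  15='babcda' goto ·  [P4 ends]
  16='d' goto a→17
  17='da' goto ·  [P5 ends]

BFS fail/out derivation:
  n1('c'): parent n0 fail=0; on 'c' 0 → fail=0;  out {3}∪∅={3}
  n9('b'): parent n0 fail=0; on 'b' 0 → fail=0;  out ∅∪∅=∅
  n16('d'): parent n0 fail=0; on 'd' 0 → fail=0;  out ∅∪∅=∅
  n2('cd'): parent n1 fail=0; on 'd' 0 → fail=16;  out ∅∪∅=∅
  n4('cb'): parent n1 fail=0; on 'b' 0 → fail=9;  out ∅∪∅=∅
  n10('bb'): parent n9 fail=0; on 'b' 0 → fail=9;  out {2}∪∅={2}
  n11('ba'): parent n9 fail=0; on 'a' 0 → fail=0;  out ∅∪∅=∅
  n17('da'): parent n16 fail=0; on 'a' 0 → fail=0;  out {5}∪∅={5}
  n3('cdb'): parent n2 fail=16; on 'b' 16→0 → fail=9;  out {0}∪∅={0}
  n5('cbd'): parent n4 fail=9; on 'd' 9→0 → fail=16;  out ∅∪∅=∅
  n12('bab'): parent n11 fail=0; on 'b' 0 → fail=9;  out ∅∪∅=∅
  n6('cbda'): parent n5 fail=16; on 'a' 16 → fail=17;  out ∅∪{5}={5}
  n13('babc'): parent n12 fail=9; on 'c' 9→0 → fail=1;  out ∅∪{3}={3}
  n7('cbdad'): parent n6 fail=17; on 'd' 17→0 → fail=16;  out ∅∪∅=∅
  n14('babcd'): parent n13 fail=1; on 'd' 1 → fail=2;  out ∅∪∅=∅
  n8('cbdada'): parent n7 fail=16; on 'a' 16 → fail=17;  out {1}∪{5}={1,5}
  n15('babcda'): parent n14 fail=2; on 'a' 2→16 → fail=17;  out {4}∪{5}={4,5}

Run:
[0] read 'd'  n0⇒n16
[1] read 'b'  n16⇒n9 ·f
[2] read 'a'  n9⇒n11
[3] read 'd'  n11⇒n16 ·f
[4] read 'd'  n16⇒n16 ·f
[5] read 'a'  n16⇒n17  ** P5@[4:5]
[6] read 'b'  n17⇒n9 ·f
[7] read 'b'  n9⇒n10  ** P2@[6:7]
[8] read 'd'  n10⇒n16 ·f
[9] read 'a'  n16⇒n17  ** P5@[8:9]
[10] read 'd'  n17⇒n16 ·f
[11] read 'a'  n16⇒n17  ** P5@[10:11]
[12] read 'b'  n17⇒n9 ·f
[13] read 'b'  n9⇒n10  ** P2@[12:13]
[14] read 'd'  n10⇒n16 ·f
[15] read 'b'  n16⇒n9 ·f
[16] read 'a'  n9⇒n11
[17] read 'c'  n11⇒n1 ·f  ** P3@[17:17]
[18] read 'd'  n1⇒n2
[19] read 'b'  n2⇒n3  ** P0@[17:19]
[20] read 'c'  n3⇒n1 ·f  ** P3@[20:20]
[21] read 'd'  n1⇒n2
[22] read 'a'  n2⇒n17 ·f  ** P5@[21:22]
[23] read 'd'  n17⇒n16 ·f
[24] read 'a'  n16⇒n17  ** P5@[23:24]

All matches (sorted): [[5,5],[7,2],[9,5],[11,5],[13,2],[17,3],[19,0],[20,3],[22,5],[24,5]]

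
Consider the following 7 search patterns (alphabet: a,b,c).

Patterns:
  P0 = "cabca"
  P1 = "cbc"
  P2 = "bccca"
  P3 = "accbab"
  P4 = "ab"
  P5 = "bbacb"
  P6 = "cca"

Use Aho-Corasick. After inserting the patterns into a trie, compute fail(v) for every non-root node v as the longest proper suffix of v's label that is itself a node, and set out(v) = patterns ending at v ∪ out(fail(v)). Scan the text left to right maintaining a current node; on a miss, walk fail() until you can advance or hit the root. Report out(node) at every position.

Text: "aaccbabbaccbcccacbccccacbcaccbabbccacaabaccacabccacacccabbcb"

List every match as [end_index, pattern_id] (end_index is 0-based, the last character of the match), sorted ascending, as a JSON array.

Construct AC machine:
Trie (insert patterns):
  n0 'ε': a→13 b→8 c→1
  n1 'c': a→2 b→6 c→24
  n2 'ca': b→3
  n3 'cab': c→4
  n4 'cabc': a→5
  n5 'cabca': ·  ←P0
  n6 'cb': c→7
  n7 'cbc': ·  ←P1
  n8 'b': b→20 c→9
  n9 'bc': c→10
  n10 'bcc': c→11
  n11 'bccc': a→12
  n12 'bccca': ·  ←P2
  n13 'a': b→19 c→14
  n14 'ac': c→15
  n15 'acc': b→16
  n16 'accb': a→17
  n17 'accba': b→18
  n18 'accbab': ·  ←P3
  n19 'ab': ·  ←P4
  n20 'bb': a→21
  n21 'bba': c→22
  n22 'bbac': b→23
  n23 'bbacb': ·  ←P5
  n24 'cc': a→25
  n25 'cca': ·  ←P6

BFS fail/out derivation:
  fail(1) 'c': from fail(0)=0 chase 'c': 0 ⇒ 0;  out=∅∪out(0)=∅
  fail(8) 'b': from fail(0)=0 chase 'b': 0 ⇒ 0;  out=∅∪out(0)=∅
  fail(13) 'a': from fail(0)=0 chase 'a': 0 ⇒ 0;  out=∅∪out(0)=∅
  fail(2) 'ca': from fail(1)=0 chase 'a': 0 ⇒ 13;  out=∅∪out(13)=∅
  fail(6) 'cb': from fail(1)=0 chase 'b': 0 ⇒ 8;  out=∅∪out(8)=∅
  fail(9) 'bc': from fail(8)=0 chase 'c': 0 ⇒ 1;  out=∅∪out(1)=∅
  fail(14) 'ac': from fail(13)=0 chase 'c': 0 ⇒ 1;  out=∅∪out(1)=∅
  fail(19) 'ab': from fail(13)=0 chase 'b': 0 ⇒ 8;  out={4}∪out(8)={4}
  fail(20) 'bb': from fail(8)=0 chase 'b': 0 ⇒ 8;  out=∅∪out(8)=∅
  fail(24) 'cc': from fail(1)=0 chase 'c': 0 ⇒ 1;  out=∅∪out(1)=∅
  fail(3) 'cab': from fail(2)=13 chase 'b': 13 ⇒ 19;  out=∅∪out(19)={4}
  fail(7) 'cbc': from fail(6)=8 chase 'c': 8 ⇒ 9;  out={1}∪out(9)={1}
  fail(10) 'bcc': from fail(9)=1 chase 'c': 1 ⇒ 24;  out=∅∪out(24)=∅
  fail(15) 'acc': from fail(14)=1 chase 'c': 1 ⇒ 24;  out=∅∪out(24)=∅
  fail(21) 'bba': from fail(20)=8 chase 'a': 8→0 ⇒ 13;  out=∅∪out(13)=∅
  fail(25) 'cca': from fail(24)=1 chase 'a': 1 ⇒ 2;  out={6}∪out(2)={6}
  fail(4) 'cabc': from fail(3)=19 chase 'c': 19→8 ⇒ 9;  out=∅∪out(9)=∅
  fail(11) 'bccc': from fail(10)=24 chase 'c': 24→1 ⇒ 24;  out=∅∪out(24)=∅
  fail(16) 'accb': from fail(15)=24 chase 'b': 24→1 ⇒ 6;  out=∅∪out(6)=∅
  fail(22) 'bbac': from fail(21)=13 chase 'c': 13 ⇒ 14;  out=∅∪out(14)=∅
  fail(5) 'cabca': from fail(4)=9 chase 'a': 9→1 ⇒ 2;  out={0}∪out(2)={0}
  fail(12) 'bccca': from fail(11)=24 chase 'a': 24 ⇒ 25;  out={2}∪out(25)={2,6}
  fail(17) 'accba': from fail(16)=6 chase 'a': 6→8→0 ⇒ 13;  out=∅∪out(13)=∅
  fail(23) 'bbacb': from fail(22)=14 chase 'b': 14→1 ⇒ 6;  out={5}∪out(6)={5}
  fail(18) 'accbab': from fail(17)=13 chase 'b': 13 ⇒ 19;  out={3}∪out(19)={3,4}

Scan:
pos 0 'a': at 13
pos 1 'a': at 13 (via fail)
pos 2 'c': at 14
pos 3 'c': at 15
pos 4 'b': at 16
pos 5 'a': at 17
pos 6 'b': at 18  ** P3@[1:6],P4@[5:6]
pos 7 'b': at 20 (via fail)
pos 8 'a': at 21
pos 9 'c': at 22
pos 10 'c': at 15 (via fail)
pos 11 'b': at 16
pos 12 'c': at 7 (via fail)  ** P1@[10:12]
pos 13 'c': at 10 (via fail)
pos 14 'c': at 11
pos 15 'a': at 12  ** P2@[11:15],P6@[13:15]
pos 16 'c': at 14 (via fail)
pos 17 'b': at 6 (via fail)
pos 18 'c': at 7  ** P1@[16:18]
pos 19 'c': at 10 (via fail)
pos 20 'c': at 11
pos 21 'c': at 24 (via fail)
pos 22 'a': at 25  ** P6@[20:22]
pos 23 'c': at 14 (via fail)
pos 24 'b': at 6 (via fail)
pos 25 'c': at 7  ** P1@[23:25]
pos 26 'a': at 2 (via fail)
pos 27 'c': at 14 (via fail)
pos 28 'c': at 15
pos 29 'b': at 16
pos 30 'a': at 17
pos 31 'b': at 18  ** P3@[26:31],P4@[30:31]
pos 32 'b': at 20 (via fail)
pos 33 'c': at 9 (via fail)
pos 34 'c': at 10
pos 35 'a': at 25 (via fail)  ** P6@[33:35]
pos 36 'c': at 14 (via fail)
pos 37 'a': at 2 (via fail)
pos 38 'a': at 13 (via fail)
pos 39 'b': at 19  ** P4@[38:39]
pos 40 'a': at 13 (via fail)
pos 41 'c': at 14
pos 42 'c': at 15
pos 43 'a': at 25 (via fail)  ** P6@[41:43]
pos 44 'c': at 14 (via fail)
pos 45 'a': at 2 (via fail)
pos 46 'b': at 3  ** P4@[45:46]
pos 47 'c': at 4
pos 48 'c': at 10 (via fail)
pos 49 'a': at 25 (via fail)  ** P6@[47:49]
pos 50 'c': at 14 (via fail)
pos 51 'a': at 2 (via fail)
pos 52 'c': at 14 (via fail)
pos 53 'c': at 15
pos 54 'c': at 24 (via fail)
pos 55 'a': at 25  ** P6@[53:55]
pos 56 'b': at 3 (via fail)  ** P4@[55:56]
pos 57 'b': at 20 (via fail)
pos 58 'c': at 9 (via fail)
pos 59 'b': at 6 (via fail)

Result: [[6,3],[6,4],[12,1],[15,2],[15,6],[18,1],[22,6],[25,1],[31,3],[31,4],[35,6],[39,4],[43,6],[46,4],[49,6],[55,6],[56,4]]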